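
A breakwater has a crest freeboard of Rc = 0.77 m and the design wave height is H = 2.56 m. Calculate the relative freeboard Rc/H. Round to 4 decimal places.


Relative freeboard = Rc / H
= 0.77 / 2.56
= 0.3008

0.3008


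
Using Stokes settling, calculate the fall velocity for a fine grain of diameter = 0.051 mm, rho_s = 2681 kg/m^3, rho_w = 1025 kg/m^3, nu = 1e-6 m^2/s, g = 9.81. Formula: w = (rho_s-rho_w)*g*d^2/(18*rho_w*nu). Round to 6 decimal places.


w = (rho_s - rho_w) * g * d^2 / (18 * rho_w * nu)
d = 0.051 mm = 0.000051 m
rho_s - rho_w = 2681 - 1025 = 1656
Numerator = 1656 * 9.81 * (0.000051)^2 = 0.000042254181
Denominator = 18 * 1025 * 1e-6 = 0.018450
w = 0.002290 m/s

0.002290


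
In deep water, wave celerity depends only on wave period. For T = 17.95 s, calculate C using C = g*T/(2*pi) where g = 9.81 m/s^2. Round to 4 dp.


We use the deep-water celerity formula:
C = g * T / (2 * pi)
C = 9.81 * 17.95 / (2 * 3.14159...)
C = 176.089500 / 6.283185
C = 28.0255 m/s

28.0255


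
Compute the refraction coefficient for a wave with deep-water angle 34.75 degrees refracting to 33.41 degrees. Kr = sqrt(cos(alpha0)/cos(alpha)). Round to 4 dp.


Kr = sqrt(cos(alpha0) / cos(alpha))
cos(34.75) = 0.821647
cos(33.41) = 0.834752
Kr = sqrt(0.821647 / 0.834752)
Kr = sqrt(0.984301)
Kr = 0.9921

0.9921


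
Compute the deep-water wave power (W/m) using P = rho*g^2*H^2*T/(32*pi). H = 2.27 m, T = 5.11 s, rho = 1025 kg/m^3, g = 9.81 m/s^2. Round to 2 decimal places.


P = rho * g^2 * H^2 * T / (32 * pi)
P = 1025 * 9.81^2 * 2.27^2 * 5.11 / (32 * pi)
P = 1025 * 96.2361 * 5.1529 * 5.11 / 100.53096
P = 25836.56 W/m

25836.56


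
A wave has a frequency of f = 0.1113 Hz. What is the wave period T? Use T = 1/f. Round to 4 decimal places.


T = 1 / f
T = 1 / 0.1113
T = 8.9847 s

8.9847


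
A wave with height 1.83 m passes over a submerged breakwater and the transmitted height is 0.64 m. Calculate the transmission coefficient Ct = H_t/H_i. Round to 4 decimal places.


Ct = H_t / H_i
Ct = 0.64 / 1.83
Ct = 0.3497

0.3497


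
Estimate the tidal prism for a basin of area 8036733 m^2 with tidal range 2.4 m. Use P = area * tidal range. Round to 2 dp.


Tidal prism = Area * Tidal range
P = 8036733 * 2.4
P = 19288159.20 m^3

19288159.20


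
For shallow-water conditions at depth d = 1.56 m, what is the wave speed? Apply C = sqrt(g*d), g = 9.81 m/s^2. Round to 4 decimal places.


Using the shallow-water approximation:
C = sqrt(g * d) = sqrt(9.81 * 1.56)
C = sqrt(15.3036)
C = 3.9120 m/s

3.9120


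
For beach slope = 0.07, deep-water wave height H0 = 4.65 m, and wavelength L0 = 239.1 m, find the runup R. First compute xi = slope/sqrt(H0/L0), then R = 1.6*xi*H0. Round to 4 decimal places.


xi = slope / sqrt(H0/L0)
H0/L0 = 4.65/239.1 = 0.019448
sqrt(0.019448) = 0.139456
xi = 0.07 / 0.139456 = 0.501951
R = 1.6 * xi * H0 = 1.6 * 0.501951 * 4.65
R = 3.7345 m

3.7345


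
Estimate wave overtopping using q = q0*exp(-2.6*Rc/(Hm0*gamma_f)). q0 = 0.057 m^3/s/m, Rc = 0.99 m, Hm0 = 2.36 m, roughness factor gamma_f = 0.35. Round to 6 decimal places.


q = q0 * exp(-2.6 * Rc / (Hm0 * gamma_f))
Exponent = -2.6 * 0.99 / (2.36 * 0.35)
= -2.6 * 0.99 / 0.8260
= -3.116223
exp(-3.116223) = 0.044324
q = 0.057 * 0.044324
q = 0.002526 m^3/s/m

0.002526


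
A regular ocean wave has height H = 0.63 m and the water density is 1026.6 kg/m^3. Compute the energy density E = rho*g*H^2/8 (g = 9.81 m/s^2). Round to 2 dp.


E = (1/8) * rho * g * H^2
E = (1/8) * 1026.6 * 9.81 * 0.63^2
E = 0.125 * 1026.6 * 9.81 * 0.3969
E = 499.64 J/m^2

499.64


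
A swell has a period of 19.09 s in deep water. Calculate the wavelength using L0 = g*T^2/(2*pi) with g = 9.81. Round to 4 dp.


L0 = g * T^2 / (2 * pi)
L0 = 9.81 * 19.09^2 / (2 * pi)
L0 = 9.81 * 364.4281 / 6.28319
L0 = 3575.0397 / 6.28319
L0 = 568.9852 m

568.9852


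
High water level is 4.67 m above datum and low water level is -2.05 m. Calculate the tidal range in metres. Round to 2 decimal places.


Tidal range = High water - Low water
Tidal range = 4.67 - (-2.05)
Tidal range = 6.72 m

6.72


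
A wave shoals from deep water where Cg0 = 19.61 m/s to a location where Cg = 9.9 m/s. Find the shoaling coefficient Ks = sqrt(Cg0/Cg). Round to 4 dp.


Ks = sqrt(Cg0 / Cg)
Ks = sqrt(19.61 / 9.9)
Ks = sqrt(1.9808)
Ks = 1.4074

1.4074


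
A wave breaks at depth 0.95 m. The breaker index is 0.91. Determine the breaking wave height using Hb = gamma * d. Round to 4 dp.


Hb = gamma * d
Hb = 0.91 * 0.95
Hb = 0.8645 m

0.8645


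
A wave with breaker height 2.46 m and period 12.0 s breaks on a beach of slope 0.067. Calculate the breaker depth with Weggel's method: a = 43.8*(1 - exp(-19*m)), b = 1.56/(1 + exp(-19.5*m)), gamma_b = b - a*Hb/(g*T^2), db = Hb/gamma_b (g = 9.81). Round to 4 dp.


a = 43.8 * (1 - exp(-19 * m))
exp(-19 * 0.067) = exp(-1.2730) = 0.279990
a = 43.8 * (1 - 0.279990) = 31.536421
b = 1.56 / (1 + exp(-19.5 * m))
exp(-19.5 * 0.067) = exp(-1.3065) = 0.270766
b = 1.56 / (1 + 0.270766) = 1.227606
Hb / (g * T^2) = 2.46 / (9.81 * 12.0^2) = 2.46 / 1412.6400 = 0.00174142
gamma_b = b - a * Hb/(g*T^2) = 1.227606 - 31.536421 * 0.00174142 = 1.172688
db = Hb / gamma_b = 2.46 / 1.172688
db = 2.0977 m

2.0977


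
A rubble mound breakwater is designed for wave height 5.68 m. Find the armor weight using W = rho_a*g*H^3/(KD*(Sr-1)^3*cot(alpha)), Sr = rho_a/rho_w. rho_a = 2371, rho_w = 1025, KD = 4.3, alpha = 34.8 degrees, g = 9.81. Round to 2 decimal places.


Sr = rho_a / rho_w = 2371 / 1025 = 2.313171
(Sr - 1) = 1.313171
(Sr - 1)^3 = 2.264454
cot(34.8) = 1 / tan(34.8) = 1 / 0.695018 = 1.438811
Numerator = 2371 * 9.81 * 5.68^3 = 4262315.2556
Denominator = 4.3 * 2.264454 * 1.438811 = 14.009929
W = 4262315.2556 / 14.009929
W = 304235.33 N

304235.33


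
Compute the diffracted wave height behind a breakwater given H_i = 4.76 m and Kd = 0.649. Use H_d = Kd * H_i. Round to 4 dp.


H_d = Kd * H_i
H_d = 0.649 * 4.76
H_d = 3.0892 m

3.0892


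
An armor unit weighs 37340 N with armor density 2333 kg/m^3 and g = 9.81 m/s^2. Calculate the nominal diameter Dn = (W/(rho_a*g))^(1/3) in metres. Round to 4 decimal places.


V = W / (rho_a * g)
V = 37340 / (2333 * 9.81)
V = 37340 / 22886.73
V = 1.631513 m^3
Dn = V^(1/3) = 1.631513^(1/3)
Dn = 1.1772 m

1.1772


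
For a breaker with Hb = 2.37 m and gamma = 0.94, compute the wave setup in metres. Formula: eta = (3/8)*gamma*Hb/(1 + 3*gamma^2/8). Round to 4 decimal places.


eta = (3/8) * gamma * Hb / (1 + 3*gamma^2/8)
Numerator = (3/8) * 0.94 * 2.37 = 0.835425
Denominator = 1 + 3*0.94^2/8 = 1 + 0.331350 = 1.331350
eta = 0.835425 / 1.331350
eta = 0.6275 m

0.6275


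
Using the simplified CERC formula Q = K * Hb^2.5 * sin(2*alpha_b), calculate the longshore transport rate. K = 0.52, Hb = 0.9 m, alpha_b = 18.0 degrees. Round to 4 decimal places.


Q = K * Hb^2.5 * sin(2 * alpha_b)
Hb^2.5 = 0.9^2.5 = 0.768433
sin(2 * 18.0) = sin(36.0) = 0.587785
Q = 0.52 * 0.768433 * 0.587785
Q = 0.2349 m^3/s

0.2349


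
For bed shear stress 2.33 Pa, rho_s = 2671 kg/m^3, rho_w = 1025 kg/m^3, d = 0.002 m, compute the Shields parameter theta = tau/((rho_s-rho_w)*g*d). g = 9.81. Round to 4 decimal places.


theta = tau / ((rho_s - rho_w) * g * d)
rho_s - rho_w = 2671 - 1025 = 1646
Denominator = 1646 * 9.81 * 0.002 = 32.294520
theta = 2.33 / 32.294520
theta = 0.0721

0.0721


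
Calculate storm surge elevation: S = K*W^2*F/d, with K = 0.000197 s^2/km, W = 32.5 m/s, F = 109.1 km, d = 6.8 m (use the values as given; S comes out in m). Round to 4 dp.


S = K * W^2 * F / d
W^2 = 32.5^2 = 1056.25
S = 0.000197 * 1056.25 * 109.1 / 6.8
Numerator = 0.000197 * 1056.25 * 109.1 = 22.701664
S = 22.701664 / 6.8 = 3.3385 m

3.3385


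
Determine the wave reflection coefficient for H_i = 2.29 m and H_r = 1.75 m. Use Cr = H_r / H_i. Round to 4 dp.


Cr = H_r / H_i
Cr = 1.75 / 2.29
Cr = 0.7642

0.7642


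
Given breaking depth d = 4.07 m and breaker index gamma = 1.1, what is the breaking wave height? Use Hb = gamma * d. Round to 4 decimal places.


Hb = gamma * d
Hb = 1.1 * 4.07
Hb = 4.4770 m

4.4770


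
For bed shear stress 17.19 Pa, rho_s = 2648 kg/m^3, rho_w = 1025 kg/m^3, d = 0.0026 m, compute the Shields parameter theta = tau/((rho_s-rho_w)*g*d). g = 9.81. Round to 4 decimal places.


theta = tau / ((rho_s - rho_w) * g * d)
rho_s - rho_w = 2648 - 1025 = 1623
Denominator = 1623 * 9.81 * 0.0026 = 41.396238
theta = 17.19 / 41.396238
theta = 0.4153

0.4153


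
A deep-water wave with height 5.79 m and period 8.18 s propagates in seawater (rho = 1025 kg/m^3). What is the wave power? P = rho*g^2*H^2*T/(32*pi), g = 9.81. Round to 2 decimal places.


P = rho * g^2 * H^2 * T / (32 * pi)
P = 1025 * 9.81^2 * 5.79^2 * 8.18 / (32 * pi)
P = 1025 * 96.2361 * 33.5241 * 8.18 / 100.53096
P = 269074.45 W/m

269074.45


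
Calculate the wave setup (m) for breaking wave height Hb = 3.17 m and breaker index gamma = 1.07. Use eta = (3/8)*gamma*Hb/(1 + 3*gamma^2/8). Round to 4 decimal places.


eta = (3/8) * gamma * Hb / (1 + 3*gamma^2/8)
Numerator = (3/8) * 1.07 * 3.17 = 1.271962
Denominator = 1 + 3*1.07^2/8 = 1 + 0.429338 = 1.429338
eta = 1.271962 / 1.429338
eta = 0.8899 m

0.8899


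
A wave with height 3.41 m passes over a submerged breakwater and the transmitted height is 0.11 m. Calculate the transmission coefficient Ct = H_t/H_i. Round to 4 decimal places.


Ct = H_t / H_i
Ct = 0.11 / 3.41
Ct = 0.0323

0.0323


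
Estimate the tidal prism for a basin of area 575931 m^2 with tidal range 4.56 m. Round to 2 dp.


Tidal prism = Area * Tidal range
P = 575931 * 4.56
P = 2626245.36 m^3

2626245.36


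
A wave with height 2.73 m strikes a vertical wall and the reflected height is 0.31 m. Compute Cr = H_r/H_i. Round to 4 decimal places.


Cr = H_r / H_i
Cr = 0.31 / 2.73
Cr = 0.1136

0.1136


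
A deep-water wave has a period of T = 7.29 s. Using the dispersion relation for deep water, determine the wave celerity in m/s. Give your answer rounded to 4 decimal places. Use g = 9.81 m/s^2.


We use the deep-water celerity formula:
C = g * T / (2 * pi)
C = 9.81 * 7.29 / (2 * 3.14159...)
C = 71.514900 / 6.283185
C = 11.3819 m/s

11.3819


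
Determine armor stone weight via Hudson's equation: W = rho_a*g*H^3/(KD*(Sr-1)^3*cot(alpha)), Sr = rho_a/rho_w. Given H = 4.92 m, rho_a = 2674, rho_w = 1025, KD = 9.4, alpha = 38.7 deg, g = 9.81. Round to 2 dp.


Sr = rho_a / rho_w = 2674 / 1025 = 2.608780
(Sr - 1) = 1.608780
(Sr - 1)^3 = 4.163805
cot(38.7) = 1 / tan(38.7) = 1 / 0.801151 = 1.248204
Numerator = 2674 * 9.81 * 4.92^3 = 3124105.6955
Denominator = 9.4 * 4.163805 * 1.248204 = 48.854414
W = 3124105.6955 / 48.854414
W = 63947.26 N

63947.26


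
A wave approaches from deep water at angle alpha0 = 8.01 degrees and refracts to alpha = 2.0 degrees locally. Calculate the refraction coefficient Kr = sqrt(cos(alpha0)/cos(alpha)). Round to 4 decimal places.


Kr = sqrt(cos(alpha0) / cos(alpha))
cos(8.01) = 0.990244
cos(2.0) = 0.999391
Kr = sqrt(0.990244 / 0.999391)
Kr = sqrt(0.990847)
Kr = 0.9954

0.9954


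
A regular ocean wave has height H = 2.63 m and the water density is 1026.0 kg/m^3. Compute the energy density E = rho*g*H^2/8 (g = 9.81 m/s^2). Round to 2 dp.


E = (1/8) * rho * g * H^2
E = (1/8) * 1026.0 * 9.81 * 2.63^2
E = 0.125 * 1026.0 * 9.81 * 6.9169
E = 8702.38 J/m^2

8702.38


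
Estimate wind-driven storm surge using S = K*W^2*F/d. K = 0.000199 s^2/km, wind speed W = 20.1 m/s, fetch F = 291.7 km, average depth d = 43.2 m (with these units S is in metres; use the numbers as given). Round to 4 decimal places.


S = K * W^2 * F / d
W^2 = 20.1^2 = 404.01
S = 0.000199 * 404.01 * 291.7 / 43.2
Numerator = 0.000199 * 404.01 * 291.7 = 23.452094
S = 23.452094 / 43.2 = 0.5429 m

0.5429


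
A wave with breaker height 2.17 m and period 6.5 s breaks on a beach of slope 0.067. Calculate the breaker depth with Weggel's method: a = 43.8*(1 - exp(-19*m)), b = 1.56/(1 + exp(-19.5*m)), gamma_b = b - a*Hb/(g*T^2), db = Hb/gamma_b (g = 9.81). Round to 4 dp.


a = 43.8 * (1 - exp(-19 * m))
exp(-19 * 0.067) = exp(-1.2730) = 0.279990
a = 43.8 * (1 - 0.279990) = 31.536421
b = 1.56 / (1 + exp(-19.5 * m))
exp(-19.5 * 0.067) = exp(-1.3065) = 0.270766
b = 1.56 / (1 + 0.270766) = 1.227606
Hb / (g * T^2) = 2.17 / (9.81 * 6.5^2) = 2.17 / 414.4725 = 0.00523557
gamma_b = b - a * Hb/(g*T^2) = 1.227606 - 31.536421 * 0.00523557 = 1.062495
db = Hb / gamma_b = 2.17 / 1.062495
db = 2.0424 m

2.0424


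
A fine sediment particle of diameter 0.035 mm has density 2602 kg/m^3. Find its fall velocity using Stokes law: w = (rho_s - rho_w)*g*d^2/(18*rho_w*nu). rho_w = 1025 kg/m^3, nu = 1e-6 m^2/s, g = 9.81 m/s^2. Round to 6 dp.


w = (rho_s - rho_w) * g * d^2 / (18 * rho_w * nu)
d = 0.035 mm = 0.000035 m
rho_s - rho_w = 2602 - 1025 = 1577
Numerator = 1577 * 9.81 * (0.000035)^2 = 0.000018951203
Denominator = 18 * 1025 * 1e-6 = 0.018450
w = 0.001027 m/s

0.001027


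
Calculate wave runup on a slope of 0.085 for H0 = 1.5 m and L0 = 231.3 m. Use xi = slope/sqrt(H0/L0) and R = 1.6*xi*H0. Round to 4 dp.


xi = slope / sqrt(H0/L0)
H0/L0 = 1.5/231.3 = 0.006485
sqrt(0.006485) = 0.080530
xi = 0.085 / 0.080530 = 1.055507
R = 1.6 * xi * H0 = 1.6 * 1.055507 * 1.5
R = 2.5332 m

2.5332


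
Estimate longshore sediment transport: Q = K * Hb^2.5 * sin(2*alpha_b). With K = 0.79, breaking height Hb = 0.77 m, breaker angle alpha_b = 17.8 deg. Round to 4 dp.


Q = K * Hb^2.5 * sin(2 * alpha_b)
Hb^2.5 = 0.77^2.5 = 0.520268
sin(2 * 17.8) = sin(35.6) = 0.582123
Q = 0.79 * 0.520268 * 0.582123
Q = 0.2393 m^3/s

0.2393


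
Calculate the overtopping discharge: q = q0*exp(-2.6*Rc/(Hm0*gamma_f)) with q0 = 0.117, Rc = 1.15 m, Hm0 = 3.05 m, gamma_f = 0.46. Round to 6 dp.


q = q0 * exp(-2.6 * Rc / (Hm0 * gamma_f))
Exponent = -2.6 * 1.15 / (3.05 * 0.46)
= -2.6 * 1.15 / 1.4030
= -2.131148
exp(-2.131148) = 0.118701
q = 0.117 * 0.118701
q = 0.013888 m^3/s/m

0.013888


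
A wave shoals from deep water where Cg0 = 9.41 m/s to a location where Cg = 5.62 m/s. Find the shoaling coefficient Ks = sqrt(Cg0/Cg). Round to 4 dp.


Ks = sqrt(Cg0 / Cg)
Ks = sqrt(9.41 / 5.62)
Ks = sqrt(1.6744)
Ks = 1.2940

1.2940


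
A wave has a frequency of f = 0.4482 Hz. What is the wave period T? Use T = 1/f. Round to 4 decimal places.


T = 1 / f
T = 1 / 0.4482
T = 2.2311 s

2.2311


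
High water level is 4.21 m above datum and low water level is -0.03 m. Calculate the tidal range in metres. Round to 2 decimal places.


Tidal range = High water - Low water
Tidal range = 4.21 - (-0.03)
Tidal range = 4.24 m

4.24


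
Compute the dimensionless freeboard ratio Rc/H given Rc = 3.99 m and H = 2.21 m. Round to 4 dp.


Relative freeboard = Rc / H
= 3.99 / 2.21
= 1.8054

1.8054


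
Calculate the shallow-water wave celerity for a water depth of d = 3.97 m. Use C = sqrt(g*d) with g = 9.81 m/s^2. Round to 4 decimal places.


Using the shallow-water approximation:
C = sqrt(g * d) = sqrt(9.81 * 3.97)
C = sqrt(38.9457)
C = 6.2406 m/s

6.2406


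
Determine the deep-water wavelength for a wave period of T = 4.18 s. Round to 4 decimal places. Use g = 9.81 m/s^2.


L0 = g * T^2 / (2 * pi)
L0 = 9.81 * 4.18^2 / (2 * pi)
L0 = 9.81 * 17.4724 / 6.28319
L0 = 171.4042 / 6.28319
L0 = 27.2798 m

27.2798


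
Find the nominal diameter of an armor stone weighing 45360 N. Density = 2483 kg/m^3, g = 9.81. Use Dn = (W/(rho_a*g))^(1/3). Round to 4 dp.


V = W / (rho_a * g)
V = 45360 / (2483 * 9.81)
V = 45360 / 24358.23
V = 1.862204 m^3
Dn = V^(1/3) = 1.862204^(1/3)
Dn = 1.2303 m

1.2303


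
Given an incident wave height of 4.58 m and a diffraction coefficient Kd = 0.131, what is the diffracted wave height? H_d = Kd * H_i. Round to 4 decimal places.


H_d = Kd * H_i
H_d = 0.131 * 4.58
H_d = 0.6000 m

0.6000


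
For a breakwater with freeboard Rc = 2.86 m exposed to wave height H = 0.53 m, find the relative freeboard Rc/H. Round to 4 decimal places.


Relative freeboard = Rc / H
= 2.86 / 0.53
= 5.3962

5.3962


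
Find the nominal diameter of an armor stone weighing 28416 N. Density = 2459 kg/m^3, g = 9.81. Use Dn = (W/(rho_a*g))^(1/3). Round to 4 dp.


V = W / (rho_a * g)
V = 28416 / (2459 * 9.81)
V = 28416 / 24122.79
V = 1.177973 m^3
Dn = V^(1/3) = 1.177973^(1/3)
Dn = 1.0561 m

1.0561


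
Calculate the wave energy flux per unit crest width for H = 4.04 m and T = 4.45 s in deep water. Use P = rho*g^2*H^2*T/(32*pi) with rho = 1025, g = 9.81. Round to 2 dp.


P = rho * g^2 * H^2 * T / (32 * pi)
P = 1025 * 9.81^2 * 4.04^2 * 4.45 / (32 * pi)
P = 1025 * 96.2361 * 16.3216 * 4.45 / 100.53096
P = 71266.39 W/m

71266.39


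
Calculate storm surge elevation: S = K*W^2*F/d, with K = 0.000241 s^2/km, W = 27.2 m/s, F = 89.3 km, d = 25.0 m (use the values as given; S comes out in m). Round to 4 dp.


S = K * W^2 * F / d
W^2 = 27.2^2 = 739.84
S = 0.000241 * 739.84 * 89.3 / 25.0
Numerator = 0.000241 * 739.84 * 89.3 = 15.922319
S = 15.922319 / 25.0 = 0.6369 m

0.6369


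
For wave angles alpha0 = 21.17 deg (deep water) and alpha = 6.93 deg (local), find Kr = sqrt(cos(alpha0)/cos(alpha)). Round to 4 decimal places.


Kr = sqrt(cos(alpha0) / cos(alpha))
cos(21.17) = 0.932513
cos(6.93) = 0.992694
Kr = sqrt(0.932513 / 0.992694)
Kr = sqrt(0.939376)
Kr = 0.9692

0.9692


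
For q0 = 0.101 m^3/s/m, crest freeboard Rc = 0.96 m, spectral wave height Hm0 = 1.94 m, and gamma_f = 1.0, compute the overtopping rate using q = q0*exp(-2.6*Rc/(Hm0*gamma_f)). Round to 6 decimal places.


q = q0 * exp(-2.6 * Rc / (Hm0 * gamma_f))
Exponent = -2.6 * 0.96 / (1.94 * 1.0)
= -2.6 * 0.96 / 1.9400
= -1.286598
exp(-1.286598) = 0.276209
q = 0.101 * 0.276209
q = 0.027897 m^3/s/m

0.027897


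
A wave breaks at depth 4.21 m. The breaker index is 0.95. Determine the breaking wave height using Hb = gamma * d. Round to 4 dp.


Hb = gamma * d
Hb = 0.95 * 4.21
Hb = 3.9995 m

3.9995


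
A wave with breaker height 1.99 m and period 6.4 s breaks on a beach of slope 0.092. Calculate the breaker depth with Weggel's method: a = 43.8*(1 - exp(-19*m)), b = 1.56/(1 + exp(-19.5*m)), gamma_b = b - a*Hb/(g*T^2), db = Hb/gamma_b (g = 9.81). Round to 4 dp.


a = 43.8 * (1 - exp(-19 * m))
exp(-19 * 0.092) = exp(-1.7480) = 0.174122
a = 43.8 * (1 - 0.174122) = 36.173463
b = 1.56 / (1 + exp(-19.5 * m))
exp(-19.5 * 0.092) = exp(-1.7940) = 0.166294
b = 1.56 / (1 + 0.166294) = 1.337571
Hb / (g * T^2) = 1.99 / (9.81 * 6.4^2) = 1.99 / 401.8176 = 0.00495250
gamma_b = b - a * Hb/(g*T^2) = 1.337571 - 36.173463 * 0.00495250 = 1.158422
db = Hb / gamma_b = 1.99 / 1.158422
db = 1.7179 m

1.7179


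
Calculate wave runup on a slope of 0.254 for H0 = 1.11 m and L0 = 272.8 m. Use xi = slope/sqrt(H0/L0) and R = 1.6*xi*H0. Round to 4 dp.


xi = slope / sqrt(H0/L0)
H0/L0 = 1.11/272.8 = 0.004069
sqrt(0.004069) = 0.063788
xi = 0.254 / 0.063788 = 3.981937
R = 1.6 * xi * H0 = 1.6 * 3.981937 * 1.11
R = 7.0719 m

7.0719


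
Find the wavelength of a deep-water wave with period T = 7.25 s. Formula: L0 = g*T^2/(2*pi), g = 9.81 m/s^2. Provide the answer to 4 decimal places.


L0 = g * T^2 / (2 * pi)
L0 = 9.81 * 7.25^2 / (2 * pi)
L0 = 9.81 * 52.5625 / 6.28319
L0 = 515.6381 / 6.28319
L0 = 82.0664 m

82.0664


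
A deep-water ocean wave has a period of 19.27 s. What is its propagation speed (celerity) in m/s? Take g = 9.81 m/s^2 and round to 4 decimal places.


We use the deep-water celerity formula:
C = g * T / (2 * pi)
C = 9.81 * 19.27 / (2 * 3.14159...)
C = 189.038700 / 6.283185
C = 30.0864 m/s

30.0864


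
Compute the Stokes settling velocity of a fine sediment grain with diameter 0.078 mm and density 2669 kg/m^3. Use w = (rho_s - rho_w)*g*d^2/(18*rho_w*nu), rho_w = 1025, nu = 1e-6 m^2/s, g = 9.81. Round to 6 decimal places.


w = (rho_s - rho_w) * g * d^2 / (18 * rho_w * nu)
d = 0.078 mm = 0.000078 m
rho_s - rho_w = 2669 - 1025 = 1644
Numerator = 1644 * 9.81 * (0.000078)^2 = 0.000098120562
Denominator = 18 * 1025 * 1e-6 = 0.018450
w = 0.005318 m/s

0.005318


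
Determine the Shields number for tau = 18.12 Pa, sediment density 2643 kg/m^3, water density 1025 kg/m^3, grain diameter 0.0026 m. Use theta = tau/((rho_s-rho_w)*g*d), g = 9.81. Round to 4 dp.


theta = tau / ((rho_s - rho_w) * g * d)
rho_s - rho_w = 2643 - 1025 = 1618
Denominator = 1618 * 9.81 * 0.0026 = 41.268708
theta = 18.12 / 41.268708
theta = 0.4391

0.4391


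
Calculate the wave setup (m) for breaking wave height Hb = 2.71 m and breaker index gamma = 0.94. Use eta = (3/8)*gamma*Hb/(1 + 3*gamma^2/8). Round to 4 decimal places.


eta = (3/8) * gamma * Hb / (1 + 3*gamma^2/8)
Numerator = (3/8) * 0.94 * 2.71 = 0.955275
Denominator = 1 + 3*0.94^2/8 = 1 + 0.331350 = 1.331350
eta = 0.955275 / 1.331350
eta = 0.7175 m

0.7175


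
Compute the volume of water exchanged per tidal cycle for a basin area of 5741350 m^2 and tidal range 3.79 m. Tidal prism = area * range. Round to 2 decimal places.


Tidal prism = Area * Tidal range
P = 5741350 * 3.79
P = 21759716.50 m^3

21759716.50


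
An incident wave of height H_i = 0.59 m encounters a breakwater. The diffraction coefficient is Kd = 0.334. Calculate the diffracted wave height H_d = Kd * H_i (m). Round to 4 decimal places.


H_d = Kd * H_i
H_d = 0.334 * 0.59
H_d = 0.1971 m

0.1971


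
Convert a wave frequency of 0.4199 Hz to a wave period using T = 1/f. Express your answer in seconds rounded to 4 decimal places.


T = 1 / f
T = 1 / 0.4199
T = 2.3815 s

2.3815


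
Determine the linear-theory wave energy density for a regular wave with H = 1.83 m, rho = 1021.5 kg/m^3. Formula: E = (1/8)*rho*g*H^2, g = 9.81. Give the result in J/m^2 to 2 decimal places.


E = (1/8) * rho * g * H^2
E = (1/8) * 1021.5 * 9.81 * 1.83^2
E = 0.125 * 1021.5 * 9.81 * 3.3489
E = 4194.88 J/m^2

4194.88


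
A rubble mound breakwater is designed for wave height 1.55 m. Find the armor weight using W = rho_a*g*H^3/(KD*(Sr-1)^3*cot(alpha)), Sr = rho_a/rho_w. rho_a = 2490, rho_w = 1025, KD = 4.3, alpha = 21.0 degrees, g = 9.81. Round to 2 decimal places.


Sr = rho_a / rho_w = 2490 / 1025 = 2.429268
(Sr - 1) = 1.429268
(Sr - 1)^3 = 2.919720
cot(21.0) = 1 / tan(21.0) = 1 / 0.383864 = 2.605089
Numerator = 2490 * 9.81 * 1.55^3 = 90962.7222
Denominator = 4.3 * 2.919720 * 2.605089 = 32.706367
W = 90962.7222 / 32.706367
W = 2781.19 N

2781.19


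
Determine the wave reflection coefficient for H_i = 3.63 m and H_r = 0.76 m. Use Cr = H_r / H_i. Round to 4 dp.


Cr = H_r / H_i
Cr = 0.76 / 3.63
Cr = 0.2094

0.2094


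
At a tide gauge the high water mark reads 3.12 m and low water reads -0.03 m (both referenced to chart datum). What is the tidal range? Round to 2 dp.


Tidal range = High water - Low water
Tidal range = 3.12 - (-0.03)
Tidal range = 3.15 m

3.15


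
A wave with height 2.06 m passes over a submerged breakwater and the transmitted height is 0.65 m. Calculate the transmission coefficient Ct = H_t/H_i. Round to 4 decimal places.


Ct = H_t / H_i
Ct = 0.65 / 2.06
Ct = 0.3155

0.3155


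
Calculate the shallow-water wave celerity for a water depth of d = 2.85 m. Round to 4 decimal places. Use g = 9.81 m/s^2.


Using the shallow-water approximation:
C = sqrt(g * d) = sqrt(9.81 * 2.85)
C = sqrt(27.9585)
C = 5.2876 m/s

5.2876


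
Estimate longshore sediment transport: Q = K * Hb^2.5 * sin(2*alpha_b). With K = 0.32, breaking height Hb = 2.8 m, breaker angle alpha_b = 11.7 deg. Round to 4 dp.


Q = K * Hb^2.5 * sin(2 * alpha_b)
Hb^2.5 = 2.8^2.5 = 13.118829
sin(2 * 11.7) = sin(23.4) = 0.397148
Q = 0.32 * 13.118829 * 0.397148
Q = 1.6672 m^3/s

1.6672


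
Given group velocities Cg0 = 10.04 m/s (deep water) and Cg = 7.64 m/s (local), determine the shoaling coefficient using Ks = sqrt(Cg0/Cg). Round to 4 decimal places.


Ks = sqrt(Cg0 / Cg)
Ks = sqrt(10.04 / 7.64)
Ks = sqrt(1.3141)
Ks = 1.1464

1.1464


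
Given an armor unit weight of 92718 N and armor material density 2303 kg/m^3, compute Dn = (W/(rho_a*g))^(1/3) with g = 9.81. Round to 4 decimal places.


V = W / (rho_a * g)
V = 92718 / (2303 * 9.81)
V = 92718 / 22592.43
V = 4.103941 m^3
Dn = V^(1/3) = 4.103941^(1/3)
Dn = 1.6010 m

1.6010


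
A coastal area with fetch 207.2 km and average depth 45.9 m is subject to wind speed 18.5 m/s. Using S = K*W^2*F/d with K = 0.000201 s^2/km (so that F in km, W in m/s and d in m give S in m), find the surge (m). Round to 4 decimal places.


S = K * W^2 * F / d
W^2 = 18.5^2 = 342.25
S = 0.000201 * 342.25 * 207.2 / 45.9
Numerator = 0.000201 * 342.25 * 207.2 = 14.253754
S = 14.253754 / 45.9 = 0.3105 m

0.3105


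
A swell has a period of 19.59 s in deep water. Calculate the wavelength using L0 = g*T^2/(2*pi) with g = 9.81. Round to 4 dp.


L0 = g * T^2 / (2 * pi)
L0 = 9.81 * 19.59^2 / (2 * pi)
L0 = 9.81 * 383.7681 / 6.28319
L0 = 3764.7651 / 6.28319
L0 = 599.1810 m

599.1810


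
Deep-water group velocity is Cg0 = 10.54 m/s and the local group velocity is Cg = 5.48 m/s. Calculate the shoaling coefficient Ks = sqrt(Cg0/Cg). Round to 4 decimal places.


Ks = sqrt(Cg0 / Cg)
Ks = sqrt(10.54 / 5.48)
Ks = sqrt(1.9234)
Ks = 1.3869

1.3869


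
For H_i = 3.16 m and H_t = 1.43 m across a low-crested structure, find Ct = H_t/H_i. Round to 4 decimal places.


Ct = H_t / H_i
Ct = 1.43 / 3.16
Ct = 0.4525

0.4525


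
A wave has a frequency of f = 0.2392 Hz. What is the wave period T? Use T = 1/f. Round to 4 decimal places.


T = 1 / f
T = 1 / 0.2392
T = 4.1806 s

4.1806


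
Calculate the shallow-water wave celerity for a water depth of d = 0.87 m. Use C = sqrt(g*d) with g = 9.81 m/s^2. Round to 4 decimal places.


Using the shallow-water approximation:
C = sqrt(g * d) = sqrt(9.81 * 0.87)
C = sqrt(8.5347)
C = 2.9214 m/s

2.9214


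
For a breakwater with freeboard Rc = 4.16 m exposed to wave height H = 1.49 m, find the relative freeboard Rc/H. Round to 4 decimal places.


Relative freeboard = Rc / H
= 4.16 / 1.49
= 2.7919

2.7919


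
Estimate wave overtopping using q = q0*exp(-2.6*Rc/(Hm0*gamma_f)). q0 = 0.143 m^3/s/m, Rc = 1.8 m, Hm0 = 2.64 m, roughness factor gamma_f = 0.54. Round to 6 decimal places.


q = q0 * exp(-2.6 * Rc / (Hm0 * gamma_f))
Exponent = -2.6 * 1.8 / (2.64 * 0.54)
= -2.6 * 1.8 / 1.4256
= -3.282828
exp(-3.282828) = 0.037522
q = 0.143 * 0.037522
q = 0.005366 m^3/s/m

0.005366


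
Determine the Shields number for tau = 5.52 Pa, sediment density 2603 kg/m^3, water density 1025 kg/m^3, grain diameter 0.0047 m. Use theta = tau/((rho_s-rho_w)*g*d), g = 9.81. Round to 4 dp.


theta = tau / ((rho_s - rho_w) * g * d)
rho_s - rho_w = 2603 - 1025 = 1578
Denominator = 1578 * 9.81 * 0.0047 = 72.756846
theta = 5.52 / 72.756846
theta = 0.0759

0.0759


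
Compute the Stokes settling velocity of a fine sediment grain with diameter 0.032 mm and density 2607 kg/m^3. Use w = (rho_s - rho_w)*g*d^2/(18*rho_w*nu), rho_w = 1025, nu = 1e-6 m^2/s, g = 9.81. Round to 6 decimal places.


w = (rho_s - rho_w) * g * d^2 / (18 * rho_w * nu)
d = 0.032 mm = 0.000032 m
rho_s - rho_w = 2607 - 1025 = 1582
Numerator = 1582 * 9.81 * (0.000032)^2 = 0.000015891886
Denominator = 18 * 1025 * 1e-6 = 0.018450
w = 0.000861 m/s

0.000861


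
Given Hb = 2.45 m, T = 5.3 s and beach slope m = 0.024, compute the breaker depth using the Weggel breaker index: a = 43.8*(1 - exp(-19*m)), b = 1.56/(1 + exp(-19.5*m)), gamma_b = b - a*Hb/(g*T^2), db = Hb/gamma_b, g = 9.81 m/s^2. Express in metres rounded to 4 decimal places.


a = 43.8 * (1 - exp(-19 * m))
exp(-19 * 0.024) = exp(-0.4560) = 0.633814
a = 43.8 * (1 - 0.633814) = 16.038954
b = 1.56 / (1 + exp(-19.5 * m))
exp(-19.5 * 0.024) = exp(-0.4680) = 0.626254
b = 1.56 / (1 + 0.626254) = 0.959260
Hb / (g * T^2) = 2.45 / (9.81 * 5.3^2) = 2.45 / 275.5629 = 0.00889089
gamma_b = b - a * Hb/(g*T^2) = 0.959260 - 16.038954 * 0.00889089 = 0.816659
db = Hb / gamma_b = 2.45 / 0.816659
db = 3.0000 m

3.0000


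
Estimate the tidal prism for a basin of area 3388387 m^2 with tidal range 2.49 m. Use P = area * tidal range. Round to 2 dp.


Tidal prism = Area * Tidal range
P = 3388387 * 2.49
P = 8437083.63 m^3

8437083.63


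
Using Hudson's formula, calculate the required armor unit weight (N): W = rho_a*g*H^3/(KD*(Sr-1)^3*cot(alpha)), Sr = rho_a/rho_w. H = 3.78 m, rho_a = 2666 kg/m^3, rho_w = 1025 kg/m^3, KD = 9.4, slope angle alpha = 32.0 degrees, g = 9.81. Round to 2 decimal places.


Sr = rho_a / rho_w = 2666 / 1025 = 2.600976
(Sr - 1) = 1.600976
(Sr - 1)^3 = 4.103497
cot(32.0) = 1 / tan(32.0) = 1 / 0.624869 = 1.600335
Numerator = 2666 * 9.81 * 3.78^3 = 1412552.3499
Denominator = 9.4 * 4.103497 * 1.600335 = 61.729502
W = 1412552.3499 / 61.729502
W = 22882.94 N

22882.94


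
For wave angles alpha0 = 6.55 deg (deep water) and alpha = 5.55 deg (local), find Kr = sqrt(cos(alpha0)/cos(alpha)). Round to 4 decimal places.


Kr = sqrt(cos(alpha0) / cos(alpha))
cos(6.55) = 0.993473
cos(5.55) = 0.995312
Kr = sqrt(0.993473 / 0.995312)
Kr = sqrt(0.998152)
Kr = 0.9991

0.9991


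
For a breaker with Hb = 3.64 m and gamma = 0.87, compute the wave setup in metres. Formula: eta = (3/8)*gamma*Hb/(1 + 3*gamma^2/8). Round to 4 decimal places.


eta = (3/8) * gamma * Hb / (1 + 3*gamma^2/8)
Numerator = (3/8) * 0.87 * 3.64 = 1.187550
Denominator = 1 + 3*0.87^2/8 = 1 + 0.283838 = 1.283838
eta = 1.187550 / 1.283838
eta = 0.9250 m

0.9250


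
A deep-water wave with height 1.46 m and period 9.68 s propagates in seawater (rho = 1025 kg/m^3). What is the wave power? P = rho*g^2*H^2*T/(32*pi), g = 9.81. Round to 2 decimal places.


P = rho * g^2 * H^2 * T / (32 * pi)
P = 1025 * 9.81^2 * 1.46^2 * 9.68 / (32 * pi)
P = 1025 * 96.2361 * 2.1316 * 9.68 / 100.53096
P = 20246.18 W/m

20246.18


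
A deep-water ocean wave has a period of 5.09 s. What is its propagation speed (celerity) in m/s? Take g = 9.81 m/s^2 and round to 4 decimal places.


We use the deep-water celerity formula:
C = g * T / (2 * pi)
C = 9.81 * 5.09 / (2 * 3.14159...)
C = 49.932900 / 6.283185
C = 7.9471 m/s

7.9471


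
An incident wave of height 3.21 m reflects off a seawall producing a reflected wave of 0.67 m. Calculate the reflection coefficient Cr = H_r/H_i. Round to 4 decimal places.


Cr = H_r / H_i
Cr = 0.67 / 3.21
Cr = 0.2087

0.2087


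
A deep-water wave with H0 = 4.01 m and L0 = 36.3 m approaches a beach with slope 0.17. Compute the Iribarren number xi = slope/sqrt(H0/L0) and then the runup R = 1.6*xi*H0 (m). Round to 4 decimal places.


xi = slope / sqrt(H0/L0)
H0/L0 = 4.01/36.3 = 0.110468
sqrt(0.110468) = 0.332368
xi = 0.17 / 0.332368 = 0.511482
R = 1.6 * xi * H0 = 1.6 * 0.511482 * 4.01
R = 3.2817 m

3.2817


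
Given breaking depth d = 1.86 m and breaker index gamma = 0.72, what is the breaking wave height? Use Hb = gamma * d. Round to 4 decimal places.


Hb = gamma * d
Hb = 0.72 * 1.86
Hb = 1.3392 m

1.3392


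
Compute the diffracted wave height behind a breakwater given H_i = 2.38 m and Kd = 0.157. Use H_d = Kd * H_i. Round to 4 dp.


H_d = Kd * H_i
H_d = 0.157 * 2.38
H_d = 0.3737 m

0.3737


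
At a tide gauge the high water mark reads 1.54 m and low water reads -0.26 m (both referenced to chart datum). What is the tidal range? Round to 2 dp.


Tidal range = High water - Low water
Tidal range = 1.54 - (-0.26)
Tidal range = 1.80 m

1.80


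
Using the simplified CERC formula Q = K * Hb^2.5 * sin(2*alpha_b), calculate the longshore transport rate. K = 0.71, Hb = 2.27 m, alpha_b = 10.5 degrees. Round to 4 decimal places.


Q = K * Hb^2.5 * sin(2 * alpha_b)
Hb^2.5 = 2.27^2.5 = 7.763627
sin(2 * 10.5) = sin(21.0) = 0.358368
Q = 0.71 * 7.763627 * 0.358368
Q = 1.9754 m^3/s

1.9754


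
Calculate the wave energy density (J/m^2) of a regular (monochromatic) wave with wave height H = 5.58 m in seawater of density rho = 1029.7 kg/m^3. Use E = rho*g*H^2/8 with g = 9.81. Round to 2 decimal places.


E = (1/8) * rho * g * H^2
E = (1/8) * 1029.7 * 9.81 * 5.58^2
E = 0.125 * 1029.7 * 9.81 * 31.1364
E = 39314.99 J/m^2

39314.99


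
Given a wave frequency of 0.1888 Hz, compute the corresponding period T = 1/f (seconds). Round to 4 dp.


T = 1 / f
T = 1 / 0.1888
T = 5.2966 s

5.2966


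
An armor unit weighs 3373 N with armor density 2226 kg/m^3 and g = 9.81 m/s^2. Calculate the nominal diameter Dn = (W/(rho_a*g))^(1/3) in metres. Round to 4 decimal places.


V = W / (rho_a * g)
V = 3373 / (2226 * 9.81)
V = 3373 / 21837.06
V = 0.154462 m^3
Dn = V^(1/3) = 0.154462^(1/3)
Dn = 0.5365 m

0.5365


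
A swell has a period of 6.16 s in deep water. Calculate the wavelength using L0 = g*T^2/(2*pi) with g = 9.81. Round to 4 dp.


L0 = g * T^2 / (2 * pi)
L0 = 9.81 * 6.16^2 / (2 * pi)
L0 = 9.81 * 37.9456 / 6.28319
L0 = 372.2463 / 6.28319
L0 = 59.2448 m

59.2448


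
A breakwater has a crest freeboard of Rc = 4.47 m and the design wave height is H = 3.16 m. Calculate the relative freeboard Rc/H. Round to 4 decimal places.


Relative freeboard = Rc / H
= 4.47 / 3.16
= 1.4146

1.4146


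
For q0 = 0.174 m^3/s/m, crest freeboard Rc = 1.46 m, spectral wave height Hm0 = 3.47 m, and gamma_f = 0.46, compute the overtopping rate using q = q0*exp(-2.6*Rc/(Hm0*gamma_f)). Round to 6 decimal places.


q = q0 * exp(-2.6 * Rc / (Hm0 * gamma_f))
Exponent = -2.6 * 1.46 / (3.47 * 0.46)
= -2.6 * 1.46 / 1.5962
= -2.378148
exp(-2.378148) = 0.092722
q = 0.174 * 0.092722
q = 0.016134 m^3/s/m

0.016134


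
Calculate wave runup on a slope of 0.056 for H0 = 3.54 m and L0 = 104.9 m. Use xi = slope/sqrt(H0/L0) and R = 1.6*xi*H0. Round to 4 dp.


xi = slope / sqrt(H0/L0)
H0/L0 = 3.54/104.9 = 0.033746
sqrt(0.033746) = 0.183702
xi = 0.056 / 0.183702 = 0.304842
R = 1.6 * xi * H0 = 1.6 * 0.304842 * 3.54
R = 1.7266 m

1.7266


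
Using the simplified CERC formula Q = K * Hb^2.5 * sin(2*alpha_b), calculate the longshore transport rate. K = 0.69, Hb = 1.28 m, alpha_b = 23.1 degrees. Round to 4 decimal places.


Q = K * Hb^2.5 * sin(2 * alpha_b)
Hb^2.5 = 1.28^2.5 = 1.853638
sin(2 * 23.1) = sin(46.2) = 0.721760
Q = 0.69 * 1.853638 * 0.721760
Q = 0.9231 m^3/s

0.9231


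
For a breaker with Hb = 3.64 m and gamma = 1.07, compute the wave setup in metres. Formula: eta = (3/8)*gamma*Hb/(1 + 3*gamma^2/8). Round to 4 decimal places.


eta = (3/8) * gamma * Hb / (1 + 3*gamma^2/8)
Numerator = (3/8) * 1.07 * 3.64 = 1.460550
Denominator = 1 + 3*1.07^2/8 = 1 + 0.429338 = 1.429338
eta = 1.460550 / 1.429338
eta = 1.0218 m

1.0218


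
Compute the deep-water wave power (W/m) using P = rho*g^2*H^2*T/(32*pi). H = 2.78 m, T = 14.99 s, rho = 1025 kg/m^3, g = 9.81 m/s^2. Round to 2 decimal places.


P = rho * g^2 * H^2 * T / (32 * pi)
P = 1025 * 9.81^2 * 2.78^2 * 14.99 / (32 * pi)
P = 1025 * 96.2361 * 7.7284 * 14.99 / 100.53096
P = 113671.94 W/m

113671.94


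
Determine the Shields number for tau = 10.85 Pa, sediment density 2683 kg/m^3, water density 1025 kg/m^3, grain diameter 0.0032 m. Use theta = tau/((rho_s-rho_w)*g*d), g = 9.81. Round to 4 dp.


theta = tau / ((rho_s - rho_w) * g * d)
rho_s - rho_w = 2683 - 1025 = 1658
Denominator = 1658 * 9.81 * 0.0032 = 52.047936
theta = 10.85 / 52.047936
theta = 0.2085

0.2085


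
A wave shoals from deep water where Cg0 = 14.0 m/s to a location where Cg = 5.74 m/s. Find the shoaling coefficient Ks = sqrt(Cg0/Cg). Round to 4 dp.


Ks = sqrt(Cg0 / Cg)
Ks = sqrt(14.0 / 5.74)
Ks = sqrt(2.4390)
Ks = 1.5617

1.5617


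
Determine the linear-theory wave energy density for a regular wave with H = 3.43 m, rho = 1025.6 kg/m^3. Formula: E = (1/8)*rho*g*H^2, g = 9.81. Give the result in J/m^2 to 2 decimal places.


E = (1/8) * rho * g * H^2
E = (1/8) * 1025.6 * 9.81 * 3.43^2
E = 0.125 * 1025.6 * 9.81 * 11.7649
E = 14796.03 J/m^2

14796.03


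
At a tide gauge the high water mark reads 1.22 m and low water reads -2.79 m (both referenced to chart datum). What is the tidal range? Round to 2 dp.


Tidal range = High water - Low water
Tidal range = 1.22 - (-2.79)
Tidal range = 4.01 m

4.01


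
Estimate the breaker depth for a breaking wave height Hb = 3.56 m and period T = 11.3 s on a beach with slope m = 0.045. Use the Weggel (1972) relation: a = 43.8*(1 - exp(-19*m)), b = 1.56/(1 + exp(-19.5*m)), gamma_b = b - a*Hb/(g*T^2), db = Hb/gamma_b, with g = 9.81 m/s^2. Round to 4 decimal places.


a = 43.8 * (1 - exp(-19 * m))
exp(-19 * 0.045) = exp(-0.8550) = 0.425283
a = 43.8 * (1 - 0.425283) = 25.172596
b = 1.56 / (1 + exp(-19.5 * m))
exp(-19.5 * 0.045) = exp(-0.8775) = 0.415821
b = 1.56 / (1 + 0.415821) = 1.101834
Hb / (g * T^2) = 3.56 / (9.81 * 11.3^2) = 3.56 / 1252.6389 = 0.00284200
gamma_b = b - a * Hb/(g*T^2) = 1.101834 - 25.172596 * 0.00284200 = 1.030294
db = Hb / gamma_b = 3.56 / 1.030294
db = 3.4553 m

3.4553


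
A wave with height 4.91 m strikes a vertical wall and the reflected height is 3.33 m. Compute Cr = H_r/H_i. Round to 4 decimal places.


Cr = H_r / H_i
Cr = 3.33 / 4.91
Cr = 0.6782

0.6782


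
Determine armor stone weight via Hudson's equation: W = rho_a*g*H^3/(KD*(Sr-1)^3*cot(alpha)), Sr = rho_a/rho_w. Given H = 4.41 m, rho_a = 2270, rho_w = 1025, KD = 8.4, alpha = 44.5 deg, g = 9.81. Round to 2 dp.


Sr = rho_a / rho_w = 2270 / 1025 = 2.214634
(Sr - 1) = 1.214634
(Sr - 1)^3 = 1.791994
cot(44.5) = 1 / tan(44.5) = 1 / 0.982697 = 1.017607
Numerator = 2270 * 9.81 * 4.41^3 = 1909900.0187
Denominator = 8.4 * 1.791994 * 1.017607 = 15.317786
W = 1909900.0187 / 15.317786
W = 124685.12 N

124685.12


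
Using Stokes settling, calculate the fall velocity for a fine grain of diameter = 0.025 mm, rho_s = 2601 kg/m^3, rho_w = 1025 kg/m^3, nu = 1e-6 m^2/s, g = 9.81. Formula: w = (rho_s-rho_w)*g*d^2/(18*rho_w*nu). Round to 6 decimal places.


w = (rho_s - rho_w) * g * d^2 / (18 * rho_w * nu)
d = 0.025 mm = 0.000025 m
rho_s - rho_w = 2601 - 1025 = 1576
Numerator = 1576 * 9.81 * (0.000025)^2 = 0.000009662850
Denominator = 18 * 1025 * 1e-6 = 0.018450
w = 0.000524 m/s

0.000524


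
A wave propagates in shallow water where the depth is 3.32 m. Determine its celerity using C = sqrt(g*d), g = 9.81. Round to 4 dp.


Using the shallow-water approximation:
C = sqrt(g * d) = sqrt(9.81 * 3.32)
C = sqrt(32.5692)
C = 5.7069 m/s

5.7069


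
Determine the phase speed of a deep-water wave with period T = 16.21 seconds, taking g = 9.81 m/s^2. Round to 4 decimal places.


We use the deep-water celerity formula:
C = g * T / (2 * pi)
C = 9.81 * 16.21 / (2 * 3.14159...)
C = 159.020100 / 6.283185
C = 25.3088 m/s

25.3088


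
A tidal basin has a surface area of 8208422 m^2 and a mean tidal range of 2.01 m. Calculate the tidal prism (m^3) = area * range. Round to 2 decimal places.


Tidal prism = Area * Tidal range
P = 8208422 * 2.01
P = 16498928.22 m^3

16498928.22


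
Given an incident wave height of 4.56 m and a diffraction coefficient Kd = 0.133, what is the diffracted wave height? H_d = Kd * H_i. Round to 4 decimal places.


H_d = Kd * H_i
H_d = 0.133 * 4.56
H_d = 0.6065 m

0.6065


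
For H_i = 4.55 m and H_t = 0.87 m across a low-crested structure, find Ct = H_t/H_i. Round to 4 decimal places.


Ct = H_t / H_i
Ct = 0.87 / 4.55
Ct = 0.1912

0.1912


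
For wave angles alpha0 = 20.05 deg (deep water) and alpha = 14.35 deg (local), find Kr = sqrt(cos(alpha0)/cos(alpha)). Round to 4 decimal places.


Kr = sqrt(cos(alpha0) / cos(alpha))
cos(20.05) = 0.939394
cos(14.35) = 0.968800
Kr = sqrt(0.939394 / 0.968800)
Kr = sqrt(0.969647)
Kr = 0.9847

0.9847


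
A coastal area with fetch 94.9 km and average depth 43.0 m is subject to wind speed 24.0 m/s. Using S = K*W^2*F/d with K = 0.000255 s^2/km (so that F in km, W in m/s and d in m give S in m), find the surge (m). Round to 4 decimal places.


S = K * W^2 * F / d
W^2 = 24.0^2 = 576.00
S = 0.000255 * 576.00 * 94.9 / 43.0
Numerator = 0.000255 * 576.00 * 94.9 = 13.938912
S = 13.938912 / 43.0 = 0.3242 m

0.3242


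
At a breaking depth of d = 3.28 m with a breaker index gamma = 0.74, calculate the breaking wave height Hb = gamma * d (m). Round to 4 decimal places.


Hb = gamma * d
Hb = 0.74 * 3.28
Hb = 2.4272 m

2.4272
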